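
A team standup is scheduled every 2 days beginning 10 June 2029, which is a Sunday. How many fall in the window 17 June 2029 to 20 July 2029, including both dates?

Occurrences land 2·i days after 10 June 2029 for i = 0, 1, 2, …
17 June 2029 is 7 days after the start; 7 ÷ 2 = 3 remainder 1; since the remainder is 1, round up to i = 4. First occurrence in the window: #5 on 18 June 2029 (4×2 = 8 days in).
20 July 2029 is 40 days after the start; 40 ÷ 2 = 20 remainder 0. Last occurrence in the window: #21 on 20 July 2029.
Occurrences #5 through #21: 17 in total.

17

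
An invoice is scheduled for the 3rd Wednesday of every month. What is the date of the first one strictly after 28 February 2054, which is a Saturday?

18 March 2054

February 2054 starts on a Sunday; its first Wednesday is the 4th, so the 3rd Wednesday is the 18th — 18 February 2054.
That is not after 28 February 2054, so look at March 2054.
March 2054 starts on a Sunday; its first Wednesday is the 4th, so the 3rd Wednesday is the 18th — 18 March 2054.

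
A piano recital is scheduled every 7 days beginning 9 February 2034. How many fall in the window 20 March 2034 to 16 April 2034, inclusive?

Occurrences land 7·i days after 9 February 2034 for i = 0, 1, 2, …
20 March 2034 is 39 days after the start; 39 ÷ 7 = 5 remainder 4; since the remainder is 4, round up to i = 6. First occurrence in the window: #7 on 23 March 2034 (6×7 = 42 days in).
16 April 2034 is 66 days after the start; 66 ÷ 7 = 9 remainder 3. Last occurrence in the window: #10 on 13 April 2034.
Occurrences #7 through #10: 4 in total.

4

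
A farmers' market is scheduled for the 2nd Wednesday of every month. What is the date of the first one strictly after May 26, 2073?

May 2073 starts on a Monday; its first Wednesday is the 3rd, so the 2nd Wednesday is the 10th — May 10, 2073.
That is not after May 26, 2073, so look at June 2073.
June 2073 starts on a Thursday; its first Wednesday is the 7th, so the 2nd Wednesday is the 14th — June 14, 2073.

June 14, 2073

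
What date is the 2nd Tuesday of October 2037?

October 2037 begins on a Thursday, so the first Tuesday is October 6 (5 days later).
The 2nd Tuesday is 1 weeks later: 6 + 7 = 13.

October 13, 2037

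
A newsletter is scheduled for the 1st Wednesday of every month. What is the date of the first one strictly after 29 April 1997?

7 May 1997

April 1997 starts on a Tuesday, so its 1st Wednesday is 2 April 1997 (1 day in).
That is not after 29 April 1997, so look at May 1997.
May 1997 starts on a Thursday, so its 1st Wednesday is 7 May 1997 (6 days in).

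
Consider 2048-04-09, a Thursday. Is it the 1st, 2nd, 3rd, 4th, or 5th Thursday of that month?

Day 9 falls in week ⌈9/7⌉ of the month.
Days 1–7 hold the 1st Thursday, 8–14 the 2nd, 15–21 the 3rd, 22–28 the 4th, 29–31 the 5th.
9 is in the range for the 2nd.

2nd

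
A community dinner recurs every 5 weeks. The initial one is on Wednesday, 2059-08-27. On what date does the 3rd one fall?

The 3rd occurrence is 2 intervals after the first: 2 × 35 = 70 days after 2059-08-27.
August has 31 days — 4 days to the end of August leaves 66.
September has 30 days (36 left).
October has 31 days (5 left).
5 days into November → 2059-11-05.

2059-11-05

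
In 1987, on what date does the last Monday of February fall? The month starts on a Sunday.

February 23, 1987

February 1987 begins on a Sunday, so the first Monday is February 2 (1 day later).
February 1987 has 28 days. Adding weeks: 2, 9, 16, 23 — the last one ≤ 28 is the 23rd.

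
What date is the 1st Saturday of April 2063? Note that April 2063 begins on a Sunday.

7 April 2063

April 2063 begins on a Sunday, so the first Saturday is April 7 (6 days later).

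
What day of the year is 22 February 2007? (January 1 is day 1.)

Days in months before February: 31 = 31.
Plus 22 days into February → day 53.

53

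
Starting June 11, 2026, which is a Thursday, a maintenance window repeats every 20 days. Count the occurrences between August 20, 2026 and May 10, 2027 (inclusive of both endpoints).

13

Occurrences land 20·i days after June 11, 2026 for i = 0, 1, 2, …
August 20, 2026 is 70 days after the start; 70 ÷ 20 = 3 remainder 10; since the remainder is 10, round up to i = 4. First occurrence in the window: #5 on August 30, 2026 (4×20 = 80 days in).
May 10, 2027 is 333 days after the start; 333 ÷ 20 = 16 remainder 13. Last occurrence in the window: #17 on April 27, 2027.
Occurrences #5 through #17: 13 in total.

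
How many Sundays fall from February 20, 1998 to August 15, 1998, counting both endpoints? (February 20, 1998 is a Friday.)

25

February 20, 1998 is a Friday; the first Sunday on or after it is February 22, 1998 (2 days later).
From February 22, 1998 to August 15, 1998: 6 + 31 + 30 + 31 + 30 + 31 + 15 = 174 days (rest of February, March, April, May, June, July, August).
174 ÷ 7 = 24 full weeks with remainder 6, so 24 more Sundays after the first → 25.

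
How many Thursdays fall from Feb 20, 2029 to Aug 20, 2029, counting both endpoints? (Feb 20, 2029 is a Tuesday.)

Feb 20, 2029 is a Tuesday; the first Thursday on or after it is Feb 22, 2029 (2 days later).
From Feb 22, 2029 to Aug 20, 2029: 6 + 31 + 30 + 31 + 30 + 31 + 20 = 179 days (rest of Feb, Mar, Apr, May, Jun, Jul, Aug).
179 ÷ 7 = 25 full weeks with remainder 4, so 25 more Thursdays after the first → 26.

26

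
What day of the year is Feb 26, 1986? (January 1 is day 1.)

57

Days in months before Feb: 31 = 31.
Plus 26 days into Feb → day 57.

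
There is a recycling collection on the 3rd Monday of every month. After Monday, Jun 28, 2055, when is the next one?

Jun 2055 starts on a Tuesday; its first Monday is the 7th, so the 3rd Monday is the 21st — Jun 21, 2055.
That is not after Jun 28, 2055, so look at Jul 2055.
Jul 2055 starts on a Thursday; its first Monday is the 5th, so the 3rd Monday is the 19th — Jul 19, 2055.

Jul 19, 2055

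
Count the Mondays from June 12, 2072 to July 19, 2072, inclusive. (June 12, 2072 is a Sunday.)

June 12, 2072 is a Sunday; the first Monday on or after it is June 13, 2072 (1 day later).
From June 13, 2072 to July 19, 2072: 17 + 19 = 36 days (rest of June, July).
36 ÷ 7 = 5 full weeks with remainder 1, so 5 more Mondays after the first → 6.

6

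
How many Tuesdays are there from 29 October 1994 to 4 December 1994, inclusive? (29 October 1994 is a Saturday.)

29 October 1994 is a Saturday; the first Tuesday on or after it is 1 November 1994 (3 days later).
From 1 November 1994 to 4 December 1994: 29 + 4 = 33 days (rest of November, December).
33 ÷ 7 = 4 full weeks with remainder 5, so 4 more Tuesdays after the first → 5.

5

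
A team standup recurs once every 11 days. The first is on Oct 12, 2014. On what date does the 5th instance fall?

Nov 25, 2014

The 5th occurrence is 4 intervals after the first: 4 × 11 = 44 days after Oct 12, 2014.
Oct has 31 days — 19 days to the end of Oct leaves 25.
25 days into Nov → Nov 25, 2014.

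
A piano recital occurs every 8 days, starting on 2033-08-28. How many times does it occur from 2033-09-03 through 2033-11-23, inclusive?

Occurrences land 8·i days after 2033-08-28 for i = 0, 1, 2, …
2033-09-03 is 6 days after the start; 6 ÷ 8 = 0 remainder 6; since the remainder is 6, round up to i = 1. First occurrence in the window: #2 on 2033-09-05 (1×8 = 8 days in).
2033-11-23 is 87 days after the start; 87 ÷ 8 = 10 remainder 7. Last occurrence in the window: #11 on 2033-11-16.
Occurrences #2 through #11: 10 in total.

10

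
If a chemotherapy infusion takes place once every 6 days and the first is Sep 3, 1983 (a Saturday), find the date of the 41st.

Apr 30, 1984

The 41st occurrence is 40 intervals after the first: 40 × 6 = 240 days after Sep 3, 1983.
Sep has 30 days — 27 days to the end of Sep leaves 213.
Oct has 31 days (182 left).
Nov has 30 days (152 left).
Dec has 31 days (121 left).
Jan has 31 days (90 left).
Feb has 29 days (61 left).
Mar has 31 days (30 left).
30 days into Apr → Apr 30, 1984.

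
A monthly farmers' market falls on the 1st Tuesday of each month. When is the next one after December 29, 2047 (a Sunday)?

December 2047 starts on a Sunday, so its 1st Tuesday is December 3, 2047 (2 days in).
That is not after December 29, 2047, so look at January 2048.
January 2048 starts on a Wednesday, so its 1st Tuesday is January 7, 2048 (6 days in).

January 7, 2048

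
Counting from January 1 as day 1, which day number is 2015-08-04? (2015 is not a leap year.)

Days in months before August: 31 + 28 + 31 + 30 + 31 + 30 + 31 = 212.
Plus 4 days into August → day 216.

216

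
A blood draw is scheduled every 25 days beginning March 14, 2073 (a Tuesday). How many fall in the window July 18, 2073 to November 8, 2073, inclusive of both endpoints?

4

Occurrences land 25·i days after March 14, 2073 for i = 0, 1, 2, …
July 18, 2073 is 126 days after the start; 126 ÷ 25 = 5 remainder 1; since the remainder is 1, round up to i = 6. First occurrence in the window: #7 on August 11, 2073 (6×25 = 150 days in).
November 8, 2073 is 239 days after the start; 239 ÷ 25 = 9 remainder 14. Last occurrence in the window: #10 on October 25, 2073.
Occurrences #7 through #10: 4 in total.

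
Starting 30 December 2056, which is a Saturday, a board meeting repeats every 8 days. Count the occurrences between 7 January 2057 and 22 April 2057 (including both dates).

Occurrences land 8·i days after 30 December 2056 for i = 0, 1, 2, …
7 January 2057 is 8 days after the start; 8 ÷ 8 = 1 remainder 0. First occurrence in the window: #2 on 7 January 2057 (1×8 = 8 days in).
22 April 2057 is 113 days after the start; 113 ÷ 8 = 14 remainder 1. Last occurrence in the window: #15 on 21 April 2057.
Occurrences #2 through #15: 14 in total.

14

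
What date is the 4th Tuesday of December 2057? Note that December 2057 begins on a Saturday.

December 2057 begins on a Saturday, so the first Tuesday is December 4 (3 days later).
The 4th Tuesday is 3 weeks later: 4 + 21 = 25.

25 December 2057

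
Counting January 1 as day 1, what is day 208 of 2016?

January has 31 days (208 − 31 = 177 remain).
February has 29 days (177 − 29 = 148 remain).
March has 31 days (148 − 31 = 117 remain).
April has 30 days (117 − 30 = 87 remain).
May has 31 days (87 − 31 = 56 remain).
June has 30 days (56 − 30 = 26 remain).
26 into July → July 26.

2016-07-26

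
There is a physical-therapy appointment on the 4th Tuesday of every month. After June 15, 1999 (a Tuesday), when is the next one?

June 22, 1999

June 1999 starts on a Tuesday; its first Tuesday is the 1st, so the 4th Tuesday is the 22nd — June 22, 1999.
June 22, 1999 is after June 15, 1999, so that is the next one.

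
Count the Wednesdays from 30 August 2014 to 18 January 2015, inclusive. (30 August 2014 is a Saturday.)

30 August 2014 is a Saturday; the first Wednesday on or after it is 3 September 2014 (4 days later).
From 3 September 2014 to 18 January 2015: 27 + 31 + 30 + 31 + 18 = 137 days (rest of September, October, November, December, January).
137 ÷ 7 = 19 full weeks with remainder 4, so 19 more Wednesdays after the first → 20.

20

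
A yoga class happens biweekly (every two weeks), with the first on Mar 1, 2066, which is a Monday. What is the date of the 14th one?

Aug 30, 2066

The 14th occurrence is 13 intervals after the first: 13 × 14 = 182 days after Mar 1, 2066.
Mar has 31 days — 30 days to the end of Mar leaves 152.
Apr has 30 days (122 left).
May has 31 days (91 left).
Jun has 30 days (61 left).
Jul has 31 days (30 left).
30 days into Aug → Aug 30, 2066.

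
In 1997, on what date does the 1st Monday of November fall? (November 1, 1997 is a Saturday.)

November 1997 begins on a Saturday, so the first Monday is November 3 (2 days later).

3 November 1997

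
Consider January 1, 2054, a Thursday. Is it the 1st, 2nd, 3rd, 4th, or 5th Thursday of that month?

Day 1 falls in week ⌈1/7⌉ of the month.
Days 1–7 hold the 1st Thursday, 8–14 the 2nd, 15–21 the 3rd, 22–28 the 4th, 29–31 the 5th.
1 is in the range for the 1st.

1st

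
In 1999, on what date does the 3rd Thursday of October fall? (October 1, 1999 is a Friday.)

October 1999 begins on a Friday, so the first Thursday is October 7 (6 days later).
The 3rd Thursday is 2 weeks later: 7 + 14 = 21.

October 21, 1999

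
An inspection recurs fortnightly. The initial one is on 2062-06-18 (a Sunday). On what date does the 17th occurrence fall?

2063-01-28

The 17th occurrence is 16 intervals after the first: 16 × 14 = 224 days after 2062-06-18.
June has 30 days — 12 days to the end of June leaves 212.
July has 31 days (181 left).
August has 31 days (150 left).
September has 30 days (120 left).
October has 31 days (89 left).
November has 30 days (59 left).
December has 31 days (28 left).
28 days into January → 2063-01-28.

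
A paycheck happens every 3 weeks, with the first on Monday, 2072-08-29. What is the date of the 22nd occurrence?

2073-11-13

The 22nd occurrence is 21 intervals after the first: 21 × 21 = 441 days after 2072-08-29.
August has 31 days — 2 days to the end of August leaves 439.
From end of August to end of 2072 is 122 days (317 left).
January has 31 days (286 left).
February has 28 days (258 left).
March has 31 days (227 left).
April has 30 days (197 left).
May has 31 days (166 left).
June has 30 days (136 left).
July has 31 days (105 left).
August has 31 days (74 left).
September has 30 days (44 left).
October has 31 days (13 left).
13 days into November → 2073-11-13.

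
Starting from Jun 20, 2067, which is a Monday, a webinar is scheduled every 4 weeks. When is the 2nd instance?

The 2nd occurrence is 1 interval after the first: 1 × 28 = 28 days after Jun 20, 2067.
Jun has 30 days — 10 days to the end of Jun leaves 18.
18 days into Jul → Jul 18, 2067.

Jul 18, 2067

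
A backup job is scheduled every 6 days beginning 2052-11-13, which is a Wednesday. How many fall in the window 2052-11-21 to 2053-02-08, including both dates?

Occurrences land 6·i days after 2052-11-13 for i = 0, 1, 2, …
2052-11-21 is 8 days after the start; 8 ÷ 6 = 1 remainder 2; since the remainder is 2, round up to i = 2. First occurrence in the window: #3 on 2052-11-25 (2×6 = 12 days in).
2053-02-08 is 87 days after the start; 87 ÷ 6 = 14 remainder 3. Last occurrence in the window: #15 on 2053-02-05.
Occurrences #3 through #15: 13 in total.

13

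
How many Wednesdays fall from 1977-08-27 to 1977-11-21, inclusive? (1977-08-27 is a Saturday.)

1977-08-27 is a Saturday; the first Wednesday on or after it is 1977-08-31 (4 days later).
From 1977-08-31 to 1977-11-21: 0 + 30 + 31 + 21 = 82 days (rest of August, September, October, November).
82 ÷ 7 = 11 full weeks with remainder 5, so 11 more Wednesdays after the first → 12.

12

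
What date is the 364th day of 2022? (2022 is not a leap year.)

30 December 2022

January has 31 days (364 − 31 = 333 remain).
February has 28 days (333 − 28 = 305 remain).
March has 31 days (305 − 31 = 274 remain).
April has 30 days (274 − 30 = 244 remain).
May has 31 days (244 − 31 = 213 remain).
June has 30 days (213 − 30 = 183 remain).
July has 31 days (183 − 31 = 152 remain).
August has 31 days (152 − 31 = 121 remain).
September has 30 days (121 − 30 = 91 remain).
October has 31 days (91 − 31 = 60 remain).
November has 30 days (60 − 30 = 30 remain).
30 into December → December 30.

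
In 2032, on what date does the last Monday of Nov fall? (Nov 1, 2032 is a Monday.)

Nov 2032 begins on a Monday, so the first Monday is Nov 1.
Nov 2032 has 30 days. Adding weeks: 1, 8, 15, 22, 29 — the last one ≤ 30 is the 29th.

Nov 29, 2032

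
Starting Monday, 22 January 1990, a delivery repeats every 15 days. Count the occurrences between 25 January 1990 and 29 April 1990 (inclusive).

6

Occurrences land 15·i days after 22 January 1990 for i = 0, 1, 2, …
25 January 1990 is 3 days after the start; 3 ÷ 15 = 0 remainder 3; since the remainder is 3, round up to i = 1. First occurrence in the window: #2 on 6 February 1990 (1×15 = 15 days in).
29 April 1990 is 97 days after the start; 97 ÷ 15 = 6 remainder 7. Last occurrence in the window: #7 on 22 April 1990.
Occurrences #2 through #7: 6 in total.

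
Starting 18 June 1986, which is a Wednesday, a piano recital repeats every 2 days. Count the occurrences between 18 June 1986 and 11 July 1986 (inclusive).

12

Occurrences land 2·i days after 18 June 1986 for i = 0, 1, 2, …
The window opens on the start date, so the first occurrence inside is #1 on 18 June 1986.
11 July 1986 is 23 days after the start; 23 ÷ 2 = 11 remainder 1. Last occurrence in the window: #12 on 10 July 1986.
Occurrences #1 through #12: 12 in total.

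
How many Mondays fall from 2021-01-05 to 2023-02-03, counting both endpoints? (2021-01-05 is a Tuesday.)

108

2021-01-05 is a Tuesday; the first Monday on or after it is 2021-01-11 (6 days later).
From 2021-01-11 to 2023-02-03: 354 + 365 + 34 = 753 days (rest of 2021, 2022, to 2023-02-03 in 2023).
753 ÷ 7 = 107 full weeks with remainder 4, so 107 more Mondays after the first → 108.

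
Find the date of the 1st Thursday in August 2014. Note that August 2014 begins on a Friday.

2014-08-07

August 2014 begins on a Friday, so the first Thursday is August 7 (6 days later).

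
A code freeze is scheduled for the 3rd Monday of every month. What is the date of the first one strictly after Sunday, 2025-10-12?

2025-10-20

October 2025 starts on a Wednesday; its first Monday is the 6th, so the 3rd Monday is the 20th — 2025-10-20.
2025-10-20 is after 2025-10-12, so that is the next one.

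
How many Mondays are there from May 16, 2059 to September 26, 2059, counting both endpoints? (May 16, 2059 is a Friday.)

May 16, 2059 is a Friday; the first Monday on or after it is May 19, 2059 (3 days later).
From May 19, 2059 to September 26, 2059: 12 + 30 + 31 + 31 + 26 = 130 days (rest of May, June, July, August, September).
130 ÷ 7 = 18 full weeks with remainder 4, so 18 more Mondays after the first → 19.

19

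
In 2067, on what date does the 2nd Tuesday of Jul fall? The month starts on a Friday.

Jul 12, 2067

Jul 2067 begins on a Friday, so the first Tuesday is Jul 5 (4 days later).
The 2nd Tuesday is 1 weeks later: 5 + 7 = 12.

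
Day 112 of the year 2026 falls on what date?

January has 31 days (112 − 31 = 81 remain).
February has 28 days (81 − 28 = 53 remain).
March has 31 days (53 − 31 = 22 remain).
22 into April → April 22.

2026-04-22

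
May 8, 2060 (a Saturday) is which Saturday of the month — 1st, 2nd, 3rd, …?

Day 8 falls in week ⌈8/7⌉ of the month.
Days 1–7 hold the 1st Saturday, 8–14 the 2nd, 15–21 the 3rd, 22–28 the 4th, 29–31 the 5th.
8 is in the range for the 2nd.

2nd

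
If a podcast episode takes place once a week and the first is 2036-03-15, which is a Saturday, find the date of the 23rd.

The 23rd occurrence is 22 intervals after the first: 22 × 7 = 154 days after 2036-03-15.
March has 31 days — 16 days to the end of March leaves 138.
April has 30 days (108 left).
May has 31 days (77 left).
June has 30 days (47 left).
July has 31 days (16 left).
16 days into August → 2036-08-16.

2036-08-16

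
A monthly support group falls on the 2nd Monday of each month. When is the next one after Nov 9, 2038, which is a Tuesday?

Dec 13, 2038

Nov 2038 starts on a Monday; its first Monday is the 1st, so the 2nd Monday is the 8th — Nov 8, 2038.
That is not after Nov 9, 2038, so look at Dec 2038.
Dec 2038 starts on a Wednesday; its first Monday is the 6th, so the 2nd Monday is the 13th — Dec 13, 2038.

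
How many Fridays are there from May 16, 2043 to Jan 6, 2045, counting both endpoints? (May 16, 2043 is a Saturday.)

86

May 16, 2043 is a Saturday; the first Friday on or after it is May 22, 2043 (6 days later).
From May 22, 2043 to Jan 6, 2045: 223 + 366 + 6 = 595 days (rest of 2043, 2044, to Jan 6, 2045 in 2045).
595 ÷ 7 = 85 full weeks with remainder 0, so 85 more Fridays after the first → 86.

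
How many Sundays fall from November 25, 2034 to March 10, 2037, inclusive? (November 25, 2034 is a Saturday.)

120

November 25, 2034 is a Saturday; the first Sunday on or after it is November 26, 2034 (1 day later).
From November 26, 2034 to March 10, 2037: 35 + 365 + 366 + 69 = 835 days (rest of 2034, 2035, 2036, to March 10, 2037 in 2037).
835 ÷ 7 = 119 full weeks with remainder 2, so 119 more Sundays after the first → 120.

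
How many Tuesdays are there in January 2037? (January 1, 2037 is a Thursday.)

January 1, 2037 is a Thursday; the first Tuesday on or after it is January 6, 2037 (5 days later).
From January 6, 2037 to January 31, 2037 is 31 − 6 = 25 days.
25 ÷ 7 = 3 full weeks with remainder 4, so 3 more Tuesdays after the first → 4.

4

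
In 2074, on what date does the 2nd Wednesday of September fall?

The first Wednesday of September 2074 is September 5.
The 2nd Wednesday is 1 weeks later: 5 + 7 = 12.

12 September 2074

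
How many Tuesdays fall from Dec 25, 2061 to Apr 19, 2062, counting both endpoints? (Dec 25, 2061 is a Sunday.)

17

Dec 25, 2061 is a Sunday; the first Tuesday on or after it is Dec 27, 2061 (2 days later).
From Dec 27, 2061 to Apr 19, 2062: 4 + 31 + 28 + 31 + 19 = 113 days (rest of Dec, Jan, Feb, Mar, Apr).
113 ÷ 7 = 16 full weeks with remainder 1, so 16 more Tuesdays after the first → 17.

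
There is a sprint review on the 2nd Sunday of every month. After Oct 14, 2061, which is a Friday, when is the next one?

Oct 2061 starts on a Saturday; its first Sunday is the 2nd, so the 2nd Sunday is the 9th — Oct 9, 2061.
That is not after Oct 14, 2061, so look at Nov 2061.
Nov 2061 starts on a Tuesday; its first Sunday is the 6th, so the 2nd Sunday is the 13th — Nov 13, 2061.

Nov 13, 2061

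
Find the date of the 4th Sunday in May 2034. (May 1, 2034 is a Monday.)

May 2034 begins on a Monday, so the first Sunday is May 7 (6 days later).
The 4th Sunday is 3 weeks later: 7 + 21 = 28.

28 May 2034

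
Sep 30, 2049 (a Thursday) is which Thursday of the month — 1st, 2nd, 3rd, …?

Day 30 falls in week ⌈30/7⌉ of the month.
Days 1–7 hold the 1st Thursday, 8–14 the 2nd, 15–21 the 3rd, 22–28 the 4th, 29–31 the 5th.
30 is in the range for the 5th.

5th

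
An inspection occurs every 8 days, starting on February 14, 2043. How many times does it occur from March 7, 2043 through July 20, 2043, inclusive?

Occurrences land 8·i days after February 14, 2043 for i = 0, 1, 2, …
March 7, 2043 is 21 days after the start; 21 ÷ 8 = 2 remainder 5; since the remainder is 5, round up to i = 3. First occurrence in the window: #4 on March 10, 2043 (3×8 = 24 days in).
July 20, 2043 is 156 days after the start; 156 ÷ 8 = 19 remainder 4. Last occurrence in the window: #20 on July 16, 2043.
Occurrences #4 through #20: 17 in total.

17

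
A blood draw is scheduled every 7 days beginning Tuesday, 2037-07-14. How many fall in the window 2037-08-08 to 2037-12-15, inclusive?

19

Occurrences land 7·i days after 2037-07-14 for i = 0, 1, 2, …
2037-08-08 is 25 days after the start; 25 ÷ 7 = 3 remainder 4; since the remainder is 4, round up to i = 4. First occurrence in the window: #5 on 2037-08-11 (4×7 = 28 days in).
2037-12-15 is 154 days after the start; 154 ÷ 7 = 22 remainder 0. Last occurrence in the window: #23 on 2037-12-15.
Occurrences #5 through #23: 19 in total.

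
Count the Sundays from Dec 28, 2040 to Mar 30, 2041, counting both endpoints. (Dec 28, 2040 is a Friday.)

13

Dec 28, 2040 is a Friday; the first Sunday on or after it is Dec 30, 2040 (2 days later).
From Dec 30, 2040 to Mar 30, 2041: 1 + 31 + 28 + 30 = 90 days (rest of Dec, Jan, Feb, Mar).
90 ÷ 7 = 12 full weeks with remainder 6, so 12 more Sundays after the first → 13.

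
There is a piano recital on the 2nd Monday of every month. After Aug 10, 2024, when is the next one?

Aug 2024 starts on a Thursday; its first Monday is the 5th, so the 2nd Monday is the 12th — Aug 12, 2024.
Aug 12, 2024 is after Aug 10, 2024, so that is the next one.

Aug 12, 2024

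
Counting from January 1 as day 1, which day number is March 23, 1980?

83

Days in months before March: 31 + 29 = 60.
Plus 23 days into March → day 83.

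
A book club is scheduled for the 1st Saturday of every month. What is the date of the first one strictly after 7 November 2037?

November 2037 starts on a Sunday, so its 1st Saturday is 7 November 2037 (6 days in).
That is not after 7 November 2037, so look at December 2037.
December 2037 starts on a Tuesday, so its 1st Saturday is 5 December 2037 (4 days in).

5 December 2037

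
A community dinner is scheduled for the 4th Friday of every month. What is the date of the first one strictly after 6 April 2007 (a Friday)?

27 April 2007

April 2007 starts on a Sunday; its first Friday is the 6th, so the 4th Friday is the 27th — 27 April 2007.
27 April 2007 is after 6 April 2007, so that is the next one.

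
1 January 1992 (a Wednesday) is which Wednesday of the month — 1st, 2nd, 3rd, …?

1st

Day 1 falls in week ⌈1/7⌉ of the month.
Days 1–7 hold the 1st Wednesday, 8–14 the 2nd, 15–21 the 3rd, 22–28 the 4th, 29–31 the 5th.
1 is in the range for the 1st.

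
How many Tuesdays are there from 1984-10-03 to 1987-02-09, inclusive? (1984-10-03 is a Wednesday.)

1984-10-03 is a Wednesday; the first Tuesday on or after it is 1984-10-09 (6 days later).
From 1984-10-09 to 1987-02-09: 83 + 365 + 365 + 40 = 853 days (rest of 1984, 1985, 1986, to 1987-02-09 in 1987).
853 ÷ 7 = 121 full weeks with remainder 6, so 121 more Tuesdays after the first → 122.

122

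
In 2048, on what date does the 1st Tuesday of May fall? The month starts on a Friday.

May 2048 begins on a Friday, so the first Tuesday is May 5 (4 days later).

5 May 2048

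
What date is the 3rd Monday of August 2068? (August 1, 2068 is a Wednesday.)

August 20, 2068

August 2068 begins on a Wednesday, so the first Monday is August 6 (5 days later).
The 3rd Monday is 2 weeks later: 6 + 14 = 20.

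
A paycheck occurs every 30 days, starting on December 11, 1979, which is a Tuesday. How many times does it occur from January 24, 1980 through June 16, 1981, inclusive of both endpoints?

Occurrences land 30·i days after December 11, 1979 for i = 0, 1, 2, …
January 24, 1980 is 44 days after the start; 44 ÷ 30 = 1 remainder 14; since the remainder is 14, round up to i = 2. First occurrence in the window: #3 on February 9, 1980 (2×30 = 60 days in).
June 16, 1981 is 553 days after the start; 553 ÷ 30 = 18 remainder 13. Last occurrence in the window: #19 on June 3, 1981.
Occurrences #3 through #19: 17 in total.

17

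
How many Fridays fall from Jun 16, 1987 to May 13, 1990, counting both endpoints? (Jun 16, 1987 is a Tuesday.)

Jun 16, 1987 is a Tuesday; the first Friday on or after it is Jun 19, 1987 (3 days later).
From Jun 19, 1987 to May 13, 1990: 195 + 366 + 365 + 133 = 1059 days (rest of 1987, 1988, 1989, to May 13, 1990 in 1990).
1059 ÷ 7 = 151 full weeks with remainder 2, so 151 more Fridays after the first → 152.

152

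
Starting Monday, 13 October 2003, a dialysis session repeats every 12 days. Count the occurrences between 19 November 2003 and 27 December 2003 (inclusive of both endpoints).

3

Occurrences land 12·i days after 13 October 2003 for i = 0, 1, 2, …
19 November 2003 is 37 days after the start; 37 ÷ 12 = 3 remainder 1; since the remainder is 1, round up to i = 4. First occurrence in the window: #5 on 30 November 2003 (4×12 = 48 days in).
27 December 2003 is 75 days after the start; 75 ÷ 12 = 6 remainder 3. Last occurrence in the window: #7 on 24 December 2003.
Occurrences #5 through #7: 3 in total.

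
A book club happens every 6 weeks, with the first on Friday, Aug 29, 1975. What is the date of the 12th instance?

The 12th occurrence is 11 intervals after the first: 11 × 42 = 462 days after Aug 29, 1975.
Aug has 31 days — 2 days to the end of Aug leaves 460.
From end of Aug to end of 1975 is 122 days (338 left).
Jan has 31 days (307 left).
Feb has 29 days (278 left).
Mar has 31 days (247 left).
Apr has 30 days (217 left).
May has 31 days (186 left).
Jun has 30 days (156 left).
Jul has 31 days (125 left).
Aug has 31 days (94 left).
Sep has 30 days (64 left).
Oct has 31 days (33 left).
Nov has 30 days (3 left).
3 days into Dec → Dec 3, 1976.

Dec 3, 1976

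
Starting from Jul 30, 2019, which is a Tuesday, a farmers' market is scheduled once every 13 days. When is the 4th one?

Sep 7, 2019

The 4th occurrence is 3 intervals after the first: 3 × 13 = 39 days after Jul 30, 2019.
Jul has 31 days — 1 day to the end of Jul leaves 38.
Aug has 31 days (7 left).
7 days into Sep → Sep 7, 2019.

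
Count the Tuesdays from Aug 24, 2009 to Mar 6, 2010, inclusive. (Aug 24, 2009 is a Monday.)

Aug 24, 2009 is a Monday; the first Tuesday on or after it is Aug 25, 2009 (1 day later).
From Aug 25, 2009 to Mar 6, 2010: 6 + 30 + 31 + 30 + 31 + 31 + 28 + 6 = 193 days (rest of Aug, Sep, Oct, Nov, Dec, Jan, Feb, Mar).
193 ÷ 7 = 27 full weeks with remainder 4, so 27 more Tuesdays after the first → 28.

28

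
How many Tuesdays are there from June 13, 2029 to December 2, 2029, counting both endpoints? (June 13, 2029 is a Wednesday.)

24

June 13, 2029 is a Wednesday; the first Tuesday on or after it is June 19, 2029 (6 days later).
From June 19, 2029 to December 2, 2029: 11 + 31 + 31 + 30 + 31 + 30 + 2 = 166 days (rest of June, July, August, September, October, November, December).
166 ÷ 7 = 23 full weeks with remainder 5, so 23 more Tuesdays after the first → 24.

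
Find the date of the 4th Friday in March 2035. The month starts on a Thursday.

March 2035 begins on a Thursday, so the first Friday is March 2 (1 day later).
The 4th Friday is 3 weeks later: 2 + 21 = 23.

23 March 2035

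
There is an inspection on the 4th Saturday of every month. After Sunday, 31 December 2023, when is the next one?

27 January 2024

December 2023 starts on a Friday; its first Saturday is the 2nd, so the 4th Saturday is the 23rd — 23 December 2023.
That is not after 31 December 2023, so look at January 2024.
January 2024 starts on a Monday; its first Saturday is the 6th, so the 4th Saturday is the 27th — 27 January 2024.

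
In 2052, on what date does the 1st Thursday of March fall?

March 7, 2052

The first Thursday of March 2052 is March 7.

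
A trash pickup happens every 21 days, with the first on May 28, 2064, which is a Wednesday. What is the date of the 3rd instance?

The 3rd occurrence is 2 intervals after the first: 2 × 21 = 42 days after May 28, 2064.
May has 31 days — 3 days to the end of May leaves 39.
Jun has 30 days (9 left).
9 days into Jul → Jul 9, 2064.

Jul 9, 2064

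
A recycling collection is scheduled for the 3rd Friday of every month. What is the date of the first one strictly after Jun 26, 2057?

Jun 2057 starts on a Friday; its first Friday is the 1st, so the 3rd Friday is the 15th — Jun 15, 2057.
That is not after Jun 26, 2057, so look at Jul 2057.
Jul 2057 starts on a Sunday; its first Friday is the 6th, so the 3rd Friday is the 20th — Jul 20, 2057.

Jul 20, 2057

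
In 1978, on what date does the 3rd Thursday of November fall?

November 1978 begins on a Wednesday, so the first Thursday is November 2 (1 day later).
The 3rd Thursday is 2 weeks later: 2 + 14 = 16.

16 November 1978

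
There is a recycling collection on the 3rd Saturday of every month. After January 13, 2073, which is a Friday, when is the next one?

January 21, 2073

January 2073 starts on a Sunday; its first Saturday is the 7th, so the 3rd Saturday is the 21st — January 21, 2073.
January 21, 2073 is after January 13, 2073, so that is the next one.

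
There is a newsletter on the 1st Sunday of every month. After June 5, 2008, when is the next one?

July 6, 2008

June 2008 starts on a Sunday, so its 1st Sunday is June 1, 2008.
That is not after June 5, 2008, so look at July 2008.
July 2008 starts on a Tuesday, so its 1st Sunday is July 6, 2008 (5 days in).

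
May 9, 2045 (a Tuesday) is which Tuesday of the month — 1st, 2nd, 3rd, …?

Day 9 falls in week ⌈9/7⌉ of the month.
Days 1–7 hold the 1st Tuesday, 8–14 the 2nd, 15–21 the 3rd, 22–28 the 4th, 29–31 the 5th.
9 is in the range for the 2nd.

2nd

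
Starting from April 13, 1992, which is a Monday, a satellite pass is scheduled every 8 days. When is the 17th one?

August 19, 1992

The 17th occurrence is 16 intervals after the first: 16 × 8 = 128 days after April 13, 1992.
April has 30 days — 17 days to the end of April leaves 111.
May has 31 days (80 left).
June has 30 days (50 left).
July has 31 days (19 left).
19 days into August → August 19, 1992.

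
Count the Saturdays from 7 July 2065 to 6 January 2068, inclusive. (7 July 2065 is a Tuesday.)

7 July 2065 is a Tuesday; the first Saturday on or after it is 11 July 2065 (4 days later).
From 11 July 2065 to 6 January 2068: 173 + 365 + 365 + 6 = 909 days (rest of 2065, 2066, 2067, to 6 January 2068 in 2068).
909 ÷ 7 = 129 full weeks with remainder 6, so 129 more Saturdays after the first → 130.

130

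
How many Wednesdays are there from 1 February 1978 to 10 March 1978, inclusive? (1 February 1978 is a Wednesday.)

6

1 February 1978 is a Wednesday; the first Wednesday on or after it is 1 February 1978.
From 1 February 1978 to 10 March 1978: 27 + 10 = 37 days (rest of February, March).
37 ÷ 7 = 5 full weeks with remainder 2, so 5 more Wednesdays after the first → 6.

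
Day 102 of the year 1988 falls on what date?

January has 31 days (102 − 31 = 71 remain).
February has 29 days (71 − 29 = 42 remain).
March has 31 days (42 − 31 = 11 remain).
11 into April → April 11.

1988-04-11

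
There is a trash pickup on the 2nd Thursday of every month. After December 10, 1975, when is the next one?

December 1975 starts on a Monday; its first Thursday is the 4th, so the 2nd Thursday is the 11th — December 11, 1975.
December 11, 1975 is after December 10, 1975, so that is the next one.

December 11, 1975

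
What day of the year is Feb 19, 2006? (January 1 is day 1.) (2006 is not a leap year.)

Days in months before Feb: 31 = 31.
Plus 19 days into Feb → day 50.

50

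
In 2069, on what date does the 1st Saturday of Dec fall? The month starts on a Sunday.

Dec 7, 2069

Dec 2069 begins on a Sunday, so the first Saturday is Dec 7 (6 days later).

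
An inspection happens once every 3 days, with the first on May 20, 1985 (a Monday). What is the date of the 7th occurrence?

June 7, 1985

The 7th occurrence is 6 intervals after the first: 6 × 3 = 18 days after May 20, 1985.
May has 31 days — 11 days to the end of May leaves 7.
7 days into June → June 7, 1985.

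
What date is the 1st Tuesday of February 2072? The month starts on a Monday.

February 2072 begins on a Monday, so the first Tuesday is February 2 (1 day later).

2 February 2072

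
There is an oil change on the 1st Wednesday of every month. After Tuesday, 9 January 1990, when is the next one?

January 1990 starts on a Monday, so its 1st Wednesday is 3 January 1990 (2 days in).
That is not after 9 January 1990, so look at February 1990.
February 1990 starts on a Thursday, so its 1st Wednesday is 7 February 1990 (6 days in).

7 February 1990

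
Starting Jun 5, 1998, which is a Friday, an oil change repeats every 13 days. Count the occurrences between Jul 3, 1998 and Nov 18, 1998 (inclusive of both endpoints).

Occurrences land 13·i days after Jun 5, 1998 for i = 0, 1, 2, …
Jul 3, 1998 is 28 days after the start; 28 ÷ 13 = 2 remainder 2; since the remainder is 2, round up to i = 3. First occurrence in the window: #4 on Jul 14, 1998 (3×13 = 39 days in).
Nov 18, 1998 is 166 days after the start; 166 ÷ 13 = 12 remainder 10. Last occurrence in the window: #13 on Nov 8, 1998.
Occurrences #4 through #13: 10 in total.

10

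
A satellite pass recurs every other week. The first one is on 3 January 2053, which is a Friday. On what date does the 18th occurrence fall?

29 August 2053

The 18th occurrence is 17 intervals after the first: 17 × 14 = 238 days after 3 January 2053.
January has 31 days — 28 days to the end of January leaves 210.
February has 28 days (182 left).
March has 31 days (151 left).
April has 30 days (121 left).
May has 31 days (90 left).
June has 30 days (60 left).
July has 31 days (29 left).
29 days into August → 29 August 2053.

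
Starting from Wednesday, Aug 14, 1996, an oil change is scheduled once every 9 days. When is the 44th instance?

Sep 5, 1997

The 44th occurrence is 43 intervals after the first: 43 × 9 = 387 days after Aug 14, 1996.
Aug has 31 days — 17 days to the end of Aug leaves 370.
Sep has 30 days (340 left).
Oct has 31 days (309 left).
Nov has 30 days (279 left).
Dec has 31 days (248 left).
Jan has 31 days (217 left).
Feb has 28 days (189 left).
Mar has 31 days (158 left).
Apr has 30 days (128 left).
May has 31 days (97 left).
Jun has 30 days (67 left).
Jul has 31 days (36 left).
Aug has 31 days (5 left).
5 days into Sep → Sep 5, 1997.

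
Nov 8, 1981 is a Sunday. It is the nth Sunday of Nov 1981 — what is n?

Day 8 falls in week ⌈8/7⌉ of the month.
Days 1–7 hold the 1st Sunday, 8–14 the 2nd, 15–21 the 3rd, 22–28 the 4th, 29–31 the 5th.
8 is in the range for the 2nd.

2nd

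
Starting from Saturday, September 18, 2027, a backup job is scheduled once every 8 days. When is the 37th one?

The 37th occurrence is 36 intervals after the first: 36 × 8 = 288 days after September 18, 2027.
September has 30 days — 12 days to the end of September leaves 276.
October has 31 days (245 left).
November has 30 days (215 left).
December has 31 days (184 left).
January has 31 days (153 left).
February has 29 days (124 left).
March has 31 days (93 left).
April has 30 days (63 left).
May has 31 days (32 left).
June has 30 days (2 left).
2 days into July → July 2, 2028.

July 2, 2028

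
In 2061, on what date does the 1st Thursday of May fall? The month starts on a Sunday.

May 2061 begins on a Sunday, so the first Thursday is May 5 (4 days later).

May 5, 2061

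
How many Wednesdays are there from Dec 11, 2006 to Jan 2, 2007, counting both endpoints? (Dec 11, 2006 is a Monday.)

3

Dec 11, 2006 is a Monday; the first Wednesday on or after it is Dec 13, 2006 (2 days later).
From Dec 13, 2006 to Jan 2, 2007: 18 + 2 = 20 days (rest of Dec, Jan).
20 ÷ 7 = 2 full weeks with remainder 6, so 2 more Wednesdays after the first → 3.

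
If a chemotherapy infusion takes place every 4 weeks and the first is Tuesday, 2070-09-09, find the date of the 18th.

2071-12-29

The 18th occurrence is 17 intervals after the first: 17 × 28 = 476 days after 2070-09-09.
September has 30 days — 21 days to the end of September leaves 455.
From end of September to end of 2070 is 92 days (363 left).
January has 31 days (332 left).
February has 28 days (304 left).
March has 31 days (273 left).
April has 30 days (243 left).
May has 31 days (212 left).
June has 30 days (182 left).
July has 31 days (151 left).
August has 31 days (120 left).
September has 30 days (90 left).
October has 31 days (59 left).
November has 30 days (29 left).
29 days into December → 2071-12-29.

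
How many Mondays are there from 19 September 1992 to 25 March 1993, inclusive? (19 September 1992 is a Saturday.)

19 September 1992 is a Saturday; the first Monday on or after it is 21 September 1992 (2 days later).
From 21 September 1992 to 25 March 1993: 9 + 31 + 30 + 31 + 31 + 28 + 25 = 185 days (rest of September, October, November, December, January, February, March).
185 ÷ 7 = 26 full weeks with remainder 3, so 26 more Mondays after the first → 27.

27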